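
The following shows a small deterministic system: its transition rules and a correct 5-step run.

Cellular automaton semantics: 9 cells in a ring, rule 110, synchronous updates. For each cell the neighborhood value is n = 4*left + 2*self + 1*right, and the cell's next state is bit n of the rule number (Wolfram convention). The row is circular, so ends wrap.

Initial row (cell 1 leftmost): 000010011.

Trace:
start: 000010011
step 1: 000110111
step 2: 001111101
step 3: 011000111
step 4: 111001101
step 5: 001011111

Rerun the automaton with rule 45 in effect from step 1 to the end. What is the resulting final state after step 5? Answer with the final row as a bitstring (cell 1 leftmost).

(re-executing steps 1..5 under rule 45; state before step 1: 000010011)
step 1: 011010010
step 2: 010110010
step 3: 011100010
step 4: 010001010
step 5: 010101110

010101110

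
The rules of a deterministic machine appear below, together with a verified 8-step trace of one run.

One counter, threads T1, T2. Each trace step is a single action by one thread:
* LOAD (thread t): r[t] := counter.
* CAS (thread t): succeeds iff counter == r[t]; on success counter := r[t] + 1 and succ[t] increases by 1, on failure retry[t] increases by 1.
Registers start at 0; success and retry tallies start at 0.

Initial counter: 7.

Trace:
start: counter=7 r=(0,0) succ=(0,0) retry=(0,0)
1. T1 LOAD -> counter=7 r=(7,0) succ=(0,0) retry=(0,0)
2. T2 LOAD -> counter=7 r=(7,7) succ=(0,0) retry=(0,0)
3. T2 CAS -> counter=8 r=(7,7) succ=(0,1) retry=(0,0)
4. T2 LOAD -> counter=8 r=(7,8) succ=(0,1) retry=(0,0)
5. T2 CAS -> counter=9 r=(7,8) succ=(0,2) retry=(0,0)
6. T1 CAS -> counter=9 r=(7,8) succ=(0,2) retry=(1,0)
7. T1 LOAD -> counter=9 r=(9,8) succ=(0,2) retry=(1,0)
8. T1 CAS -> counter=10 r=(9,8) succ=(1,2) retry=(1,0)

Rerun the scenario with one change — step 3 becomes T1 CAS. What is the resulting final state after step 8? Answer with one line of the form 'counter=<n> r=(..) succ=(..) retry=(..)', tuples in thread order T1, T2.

(re-executing from step 3 with the substitution; state before step 3: counter=7 r=(7,7) succ=(0,0) retry=(0,0))
3. T1 CAS -> counter=8 r=(7,7) succ=(1,0) retry=(0,0)
4. T2 LOAD -> counter=8 r=(7,8) succ=(1,0) retry=(0,0)
5. T2 CAS -> counter=9 r=(7,8) succ=(1,1) retry=(0,0)
6. T1 CAS -> counter=9 r=(7,8) succ=(1,1) retry=(1,0)
7. T1 LOAD -> counter=9 r=(9,8) succ=(1,1) retry=(1,0)
8. T1 CAS -> counter=10 r=(9,8) succ=(2,1) retry=(1,0)

counter=10 r=(9,8) succ=(2,1) retry=(1,0)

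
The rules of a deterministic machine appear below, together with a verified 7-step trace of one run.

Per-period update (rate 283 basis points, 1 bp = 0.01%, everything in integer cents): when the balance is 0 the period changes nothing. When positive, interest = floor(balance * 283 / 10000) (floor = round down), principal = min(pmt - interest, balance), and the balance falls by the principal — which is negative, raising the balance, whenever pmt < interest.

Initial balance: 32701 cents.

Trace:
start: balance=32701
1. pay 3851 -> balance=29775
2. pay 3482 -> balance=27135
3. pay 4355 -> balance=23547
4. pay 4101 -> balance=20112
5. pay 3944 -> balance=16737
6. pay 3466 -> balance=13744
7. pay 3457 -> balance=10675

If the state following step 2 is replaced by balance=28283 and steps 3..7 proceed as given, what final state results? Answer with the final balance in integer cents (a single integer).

11995

state after step 2 := balance=28283
3. pay 4355 -> balance=24728
4. pay 4101 -> balance=21326
5. pay 3944 -> balance=17985
6. pay 3466 -> balance=15027
7. pay 3457 -> balance=11995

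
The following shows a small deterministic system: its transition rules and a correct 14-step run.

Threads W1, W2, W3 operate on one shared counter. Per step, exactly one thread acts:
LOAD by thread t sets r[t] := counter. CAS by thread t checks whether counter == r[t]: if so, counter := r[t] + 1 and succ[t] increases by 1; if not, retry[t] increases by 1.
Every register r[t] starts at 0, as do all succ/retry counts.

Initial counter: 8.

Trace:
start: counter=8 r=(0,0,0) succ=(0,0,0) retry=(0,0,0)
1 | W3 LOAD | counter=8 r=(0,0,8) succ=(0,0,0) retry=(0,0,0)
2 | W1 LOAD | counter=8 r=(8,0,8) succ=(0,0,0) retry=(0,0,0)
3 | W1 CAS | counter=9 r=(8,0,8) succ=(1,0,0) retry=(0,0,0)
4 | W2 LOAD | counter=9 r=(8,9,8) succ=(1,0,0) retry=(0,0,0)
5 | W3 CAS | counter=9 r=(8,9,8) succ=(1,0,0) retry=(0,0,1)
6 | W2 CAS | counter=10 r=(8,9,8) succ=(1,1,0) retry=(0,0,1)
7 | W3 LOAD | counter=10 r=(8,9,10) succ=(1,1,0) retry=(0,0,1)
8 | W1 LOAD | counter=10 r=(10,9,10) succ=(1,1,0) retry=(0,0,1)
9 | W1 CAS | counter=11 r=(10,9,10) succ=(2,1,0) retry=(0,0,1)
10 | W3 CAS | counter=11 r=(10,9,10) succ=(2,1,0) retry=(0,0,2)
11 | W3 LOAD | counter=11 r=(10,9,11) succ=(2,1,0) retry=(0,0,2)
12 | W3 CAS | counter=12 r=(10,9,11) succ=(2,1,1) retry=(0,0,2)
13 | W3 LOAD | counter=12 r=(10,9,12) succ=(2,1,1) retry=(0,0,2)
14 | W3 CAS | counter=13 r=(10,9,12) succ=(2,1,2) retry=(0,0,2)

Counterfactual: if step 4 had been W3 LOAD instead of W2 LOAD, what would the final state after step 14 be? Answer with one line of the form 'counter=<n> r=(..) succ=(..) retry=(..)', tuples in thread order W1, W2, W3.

(re-executing from step 4 with the substitution; state before step 4: counter=9 r=(8,0,8) succ=(1,0,0) retry=(0,0,0))
4 | W3 LOAD | counter=9 r=(8,0,9) succ=(1,0,0) retry=(0,0,0)
5 | W3 CAS | counter=10 r=(8,0,9) succ=(1,0,1) retry=(0,0,0)
6 | W2 CAS | counter=10 r=(8,0,9) succ=(1,0,1) retry=(0,1,0)
7 | W3 LOAD | counter=10 r=(8,0,10) succ=(1,0,1) retry=(0,1,0)
8 | W1 LOAD | counter=10 r=(10,0,10) succ=(1,0,1) retry=(0,1,0)
9 | W1 CAS | counter=11 r=(10,0,10) succ=(2,0,1) retry=(0,1,0)
10 | W3 CAS | counter=11 r=(10,0,10) succ=(2,0,1) retry=(0,1,1)
11 | W3 LOAD | counter=11 r=(10,0,11) succ=(2,0,1) retry=(0,1,1)
12 | W3 CAS | counter=12 r=(10,0,11) succ=(2,0,2) retry=(0,1,1)
13 | W3 LOAD | counter=12 r=(10,0,12) succ=(2,0,2) retry=(0,1,1)
14 | W3 CAS | counter=13 r=(10,0,12) succ=(2,0,3) retry=(0,1,1)

counter=13 r=(10,0,12) succ=(2,0,3) retry=(0,1,1)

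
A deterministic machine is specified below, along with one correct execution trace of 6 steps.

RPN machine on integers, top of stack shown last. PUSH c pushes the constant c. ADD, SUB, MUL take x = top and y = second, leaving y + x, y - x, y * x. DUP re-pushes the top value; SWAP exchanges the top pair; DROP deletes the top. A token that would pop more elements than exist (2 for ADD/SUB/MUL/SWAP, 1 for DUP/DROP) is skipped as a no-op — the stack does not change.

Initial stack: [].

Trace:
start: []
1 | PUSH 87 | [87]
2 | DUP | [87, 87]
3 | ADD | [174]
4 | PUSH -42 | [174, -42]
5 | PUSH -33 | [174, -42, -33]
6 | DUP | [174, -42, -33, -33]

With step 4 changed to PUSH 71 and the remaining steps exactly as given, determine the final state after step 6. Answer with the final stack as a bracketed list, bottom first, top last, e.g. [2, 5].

(re-executing from step 4 with the substitution; state before step 4: [174])
4 | PUSH 71 | [174, 71]
5 | PUSH -33 | [174, 71, -33]
6 | DUP | [174, 71, -33, -33]

[174, 71, -33, -33]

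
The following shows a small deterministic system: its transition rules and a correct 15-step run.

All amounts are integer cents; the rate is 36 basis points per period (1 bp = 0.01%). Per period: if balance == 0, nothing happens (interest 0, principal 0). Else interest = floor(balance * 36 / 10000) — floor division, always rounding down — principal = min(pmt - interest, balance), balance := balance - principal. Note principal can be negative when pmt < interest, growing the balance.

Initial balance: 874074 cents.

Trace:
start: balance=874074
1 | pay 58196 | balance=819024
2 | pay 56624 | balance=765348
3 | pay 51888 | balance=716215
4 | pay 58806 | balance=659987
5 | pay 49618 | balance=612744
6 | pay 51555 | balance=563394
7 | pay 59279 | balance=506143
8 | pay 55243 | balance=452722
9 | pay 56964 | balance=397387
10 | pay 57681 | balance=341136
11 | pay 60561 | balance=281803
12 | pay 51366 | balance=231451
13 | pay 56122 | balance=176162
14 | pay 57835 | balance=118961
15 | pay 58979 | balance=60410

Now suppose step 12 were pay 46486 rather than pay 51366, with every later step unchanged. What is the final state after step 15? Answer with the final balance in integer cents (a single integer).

(re-executing from step 12 with the substitution; state before step 12: balance=281803)
12 | pay 46486 | balance=236331
13 | pay 56122 | balance=181059
14 | pay 57835 | balance=123875
15 | pay 58979 | balance=65341

65341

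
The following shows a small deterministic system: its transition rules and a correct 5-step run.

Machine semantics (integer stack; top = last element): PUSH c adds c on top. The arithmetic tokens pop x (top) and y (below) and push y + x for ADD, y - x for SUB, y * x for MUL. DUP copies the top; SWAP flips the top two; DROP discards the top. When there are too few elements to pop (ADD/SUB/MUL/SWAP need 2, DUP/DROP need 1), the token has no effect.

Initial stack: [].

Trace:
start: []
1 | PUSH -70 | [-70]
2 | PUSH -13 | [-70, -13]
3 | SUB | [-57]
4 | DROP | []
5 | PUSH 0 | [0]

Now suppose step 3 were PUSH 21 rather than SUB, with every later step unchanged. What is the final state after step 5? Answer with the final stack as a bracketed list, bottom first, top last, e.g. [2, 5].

(re-executing from step 3 with the substitution; state before step 3: [-70, -13])
3 | PUSH 21 | [-70, -13, 21]
4 | DROP | [-70, -13]
5 | PUSH 0 | [-70, -13, 0]

[-70, -13, 0]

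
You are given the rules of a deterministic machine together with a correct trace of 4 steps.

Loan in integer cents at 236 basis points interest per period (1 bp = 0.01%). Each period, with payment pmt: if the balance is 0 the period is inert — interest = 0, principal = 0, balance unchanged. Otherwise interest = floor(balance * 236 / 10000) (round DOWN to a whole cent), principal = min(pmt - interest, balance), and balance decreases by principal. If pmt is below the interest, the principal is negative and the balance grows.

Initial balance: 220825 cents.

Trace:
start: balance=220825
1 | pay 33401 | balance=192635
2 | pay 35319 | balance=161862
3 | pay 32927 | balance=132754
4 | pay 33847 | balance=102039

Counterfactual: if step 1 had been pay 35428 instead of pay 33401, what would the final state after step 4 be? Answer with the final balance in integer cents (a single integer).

(re-executing from step 1 with the substitution; state before step 1: balance=220825)
1 | pay 35428 | balance=190608
2 | pay 35319 | balance=159787
3 | pay 32927 | balance=130630
4 | pay 33847 | balance=99865

99865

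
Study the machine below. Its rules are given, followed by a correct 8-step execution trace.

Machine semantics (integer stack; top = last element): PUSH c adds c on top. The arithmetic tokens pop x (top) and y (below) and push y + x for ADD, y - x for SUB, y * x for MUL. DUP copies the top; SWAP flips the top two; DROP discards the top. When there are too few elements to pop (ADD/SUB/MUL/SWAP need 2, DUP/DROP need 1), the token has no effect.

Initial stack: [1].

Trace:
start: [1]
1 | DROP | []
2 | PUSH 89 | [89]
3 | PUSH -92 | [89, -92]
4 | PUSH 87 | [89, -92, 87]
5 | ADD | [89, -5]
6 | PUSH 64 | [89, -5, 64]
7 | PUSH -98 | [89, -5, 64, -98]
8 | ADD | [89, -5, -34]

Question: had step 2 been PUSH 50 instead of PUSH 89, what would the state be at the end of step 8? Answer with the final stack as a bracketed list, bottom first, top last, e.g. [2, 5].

[50, -5, -34]

(re-executing from step 2 with the substitution; state before step 2: [])
2 | PUSH 50 | [50]
3 | PUSH -92 | [50, -92]
4 | PUSH 87 | [50, -92, 87]
5 | ADD | [50, -5]
6 | PUSH 64 | [50, -5, 64]
7 | PUSH -98 | [50, -5, 64, -98]
8 | ADD | [50, -5, -34]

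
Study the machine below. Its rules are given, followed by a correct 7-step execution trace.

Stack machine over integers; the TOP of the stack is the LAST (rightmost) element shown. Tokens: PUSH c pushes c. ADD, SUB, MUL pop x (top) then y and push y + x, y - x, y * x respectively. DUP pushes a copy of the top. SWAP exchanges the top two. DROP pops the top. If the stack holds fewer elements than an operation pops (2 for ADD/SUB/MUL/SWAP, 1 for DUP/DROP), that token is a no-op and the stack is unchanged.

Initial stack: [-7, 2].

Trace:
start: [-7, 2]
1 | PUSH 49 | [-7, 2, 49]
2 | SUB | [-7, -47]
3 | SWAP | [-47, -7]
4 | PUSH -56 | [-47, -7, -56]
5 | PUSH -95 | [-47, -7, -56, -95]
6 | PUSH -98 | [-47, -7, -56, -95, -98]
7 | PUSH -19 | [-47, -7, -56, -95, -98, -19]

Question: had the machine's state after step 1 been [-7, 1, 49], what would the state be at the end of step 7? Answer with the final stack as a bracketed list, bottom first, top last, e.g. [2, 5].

[-48, -7, -56, -95, -98, -19]

state after step 1 := [-7, 1, 49]
2 | SUB | [-7, -48]
3 | SWAP | [-48, -7]
4 | PUSH -56 | [-48, -7, -56]
5 | PUSH -95 | [-48, -7, -56, -95]
6 | PUSH -98 | [-48, -7, -56, -95, -98]
7 | PUSH -19 | [-48, -7, -56, -95, -98, -19]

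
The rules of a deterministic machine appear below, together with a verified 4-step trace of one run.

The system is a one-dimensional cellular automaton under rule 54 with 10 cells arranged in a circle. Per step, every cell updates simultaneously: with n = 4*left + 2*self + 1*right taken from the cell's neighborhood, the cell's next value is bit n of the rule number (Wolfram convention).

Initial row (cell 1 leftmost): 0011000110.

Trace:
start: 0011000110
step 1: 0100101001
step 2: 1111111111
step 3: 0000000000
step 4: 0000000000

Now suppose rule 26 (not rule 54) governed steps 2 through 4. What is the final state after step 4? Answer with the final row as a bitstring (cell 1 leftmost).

(re-executing steps 2..4 under rule 26; state before step 2: 0100101001)
step 2: 0011000110
step 3: 0110101101
step 4: 0100001000

0100001000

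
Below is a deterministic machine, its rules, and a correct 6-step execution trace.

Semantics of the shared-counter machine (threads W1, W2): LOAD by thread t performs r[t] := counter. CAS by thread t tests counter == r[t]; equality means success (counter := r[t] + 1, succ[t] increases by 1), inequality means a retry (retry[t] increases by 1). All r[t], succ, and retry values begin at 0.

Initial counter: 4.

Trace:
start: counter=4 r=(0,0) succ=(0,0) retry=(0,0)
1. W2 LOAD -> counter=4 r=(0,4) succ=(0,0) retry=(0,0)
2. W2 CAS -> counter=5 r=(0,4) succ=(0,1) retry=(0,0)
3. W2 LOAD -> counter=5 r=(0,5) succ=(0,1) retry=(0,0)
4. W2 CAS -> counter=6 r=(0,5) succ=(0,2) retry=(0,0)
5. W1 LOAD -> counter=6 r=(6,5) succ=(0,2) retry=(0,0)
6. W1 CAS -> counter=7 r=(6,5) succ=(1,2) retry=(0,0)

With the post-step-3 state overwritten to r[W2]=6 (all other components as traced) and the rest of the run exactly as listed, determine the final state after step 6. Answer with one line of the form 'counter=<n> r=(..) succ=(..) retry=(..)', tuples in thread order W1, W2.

counter=6 r=(5,6) succ=(1,1) retry=(0,1)

state after step 3 := counter=5 r=(0,6) succ=(0,1) retry=(0,0)
4. W2 CAS -> counter=5 r=(0,6) succ=(0,1) retry=(0,1)
5. W1 LOAD -> counter=5 r=(5,6) succ=(0,1) retry=(0,1)
6. W1 CAS -> counter=6 r=(5,6) succ=(1,1) retry=(0,1)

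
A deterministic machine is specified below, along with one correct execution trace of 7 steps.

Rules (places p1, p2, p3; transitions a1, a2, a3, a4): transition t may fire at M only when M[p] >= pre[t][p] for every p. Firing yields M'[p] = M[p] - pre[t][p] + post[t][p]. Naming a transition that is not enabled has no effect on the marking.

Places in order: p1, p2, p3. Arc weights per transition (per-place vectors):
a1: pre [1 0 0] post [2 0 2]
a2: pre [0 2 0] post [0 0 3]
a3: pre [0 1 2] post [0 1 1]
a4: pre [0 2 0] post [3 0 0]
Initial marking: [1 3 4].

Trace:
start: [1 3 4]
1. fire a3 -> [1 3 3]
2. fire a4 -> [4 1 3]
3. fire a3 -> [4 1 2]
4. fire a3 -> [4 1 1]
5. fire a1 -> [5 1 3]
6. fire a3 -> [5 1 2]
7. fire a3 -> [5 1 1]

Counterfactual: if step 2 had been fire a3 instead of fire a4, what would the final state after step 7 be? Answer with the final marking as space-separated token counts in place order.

(re-executing from step 2 with the substitution; state before step 2: [1 3 3])
2. fire a3 -> [1 3 2]
3. fire a3 -> [1 3 1]
4. fire a3 -> [1 3 1]
5. fire a1 -> [2 3 3]
6. fire a3 -> [2 3 2]
7. fire a3 -> [2 3 1]

2 3 1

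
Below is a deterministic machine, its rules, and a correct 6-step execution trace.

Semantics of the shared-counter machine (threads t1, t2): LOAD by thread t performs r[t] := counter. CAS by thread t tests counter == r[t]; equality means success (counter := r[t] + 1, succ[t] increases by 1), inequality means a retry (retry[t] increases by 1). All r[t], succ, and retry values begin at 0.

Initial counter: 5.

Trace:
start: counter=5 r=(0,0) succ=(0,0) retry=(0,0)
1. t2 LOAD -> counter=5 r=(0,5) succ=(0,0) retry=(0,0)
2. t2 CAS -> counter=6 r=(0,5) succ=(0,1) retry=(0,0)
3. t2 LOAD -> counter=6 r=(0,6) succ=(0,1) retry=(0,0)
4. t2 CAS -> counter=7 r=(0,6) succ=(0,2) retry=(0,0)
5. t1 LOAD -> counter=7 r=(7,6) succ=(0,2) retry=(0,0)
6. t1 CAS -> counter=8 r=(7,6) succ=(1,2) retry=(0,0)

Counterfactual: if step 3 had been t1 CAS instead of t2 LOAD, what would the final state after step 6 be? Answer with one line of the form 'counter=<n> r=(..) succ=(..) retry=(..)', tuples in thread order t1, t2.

counter=7 r=(6,5) succ=(1,1) retry=(1,1)

(re-executing from step 3 with the substitution; state before step 3: counter=6 r=(0,5) succ=(0,1) retry=(0,0))
3. t1 CAS -> counter=6 r=(0,5) succ=(0,1) retry=(1,0)
4. t2 CAS -> counter=6 r=(0,5) succ=(0,1) retry=(1,1)
5. t1 LOAD -> counter=6 r=(6,5) succ=(0,1) retry=(1,1)
6. t1 CAS -> counter=7 r=(6,5) succ=(1,1) retry=(1,1)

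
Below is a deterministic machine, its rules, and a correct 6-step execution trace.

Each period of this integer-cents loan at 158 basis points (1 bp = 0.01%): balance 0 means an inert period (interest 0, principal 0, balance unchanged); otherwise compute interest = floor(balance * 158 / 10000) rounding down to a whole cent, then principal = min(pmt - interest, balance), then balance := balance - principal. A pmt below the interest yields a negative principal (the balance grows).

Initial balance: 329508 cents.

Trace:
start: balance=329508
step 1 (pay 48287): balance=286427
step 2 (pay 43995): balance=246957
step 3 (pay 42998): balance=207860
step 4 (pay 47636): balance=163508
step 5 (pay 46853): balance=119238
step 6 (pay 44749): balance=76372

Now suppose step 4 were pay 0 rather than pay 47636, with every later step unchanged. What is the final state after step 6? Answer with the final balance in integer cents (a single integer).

(re-executing from step 4 with the substitution; state before step 4: balance=207860)
step 4 (pay 0): balance=211144
step 5 (pay 46853): balance=167627
step 6 (pay 44749): balance=125526

125526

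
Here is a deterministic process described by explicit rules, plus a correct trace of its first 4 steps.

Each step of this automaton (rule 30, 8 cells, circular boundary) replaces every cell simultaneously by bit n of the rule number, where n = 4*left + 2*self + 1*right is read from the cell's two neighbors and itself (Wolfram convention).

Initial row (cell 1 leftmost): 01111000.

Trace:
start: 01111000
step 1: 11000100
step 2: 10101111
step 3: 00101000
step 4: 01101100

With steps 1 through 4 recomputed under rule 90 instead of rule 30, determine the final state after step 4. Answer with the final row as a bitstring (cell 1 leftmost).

(re-executing steps 1..4 under rule 90; state before step 1: 01111000)
step 1: 11001100
step 2: 11111111
step 3: 00000000
step 4: 00000000

00000000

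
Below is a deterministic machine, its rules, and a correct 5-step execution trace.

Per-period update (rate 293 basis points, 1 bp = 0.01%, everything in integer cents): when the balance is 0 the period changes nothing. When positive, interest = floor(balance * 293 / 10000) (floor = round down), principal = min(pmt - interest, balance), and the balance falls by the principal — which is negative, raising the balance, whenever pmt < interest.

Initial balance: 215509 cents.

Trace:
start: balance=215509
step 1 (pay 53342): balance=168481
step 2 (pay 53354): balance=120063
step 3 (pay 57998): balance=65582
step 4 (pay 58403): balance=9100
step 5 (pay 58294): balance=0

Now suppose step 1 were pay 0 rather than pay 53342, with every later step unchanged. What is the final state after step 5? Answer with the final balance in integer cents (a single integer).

10947

(re-executing from step 1 with the substitution; state before step 1: balance=215509)
step 1 (pay 0): balance=221823
step 2 (pay 53354): balance=174968
step 3 (pay 57998): balance=122096
step 4 (pay 58403): balance=67270
step 5 (pay 58294): balance=10947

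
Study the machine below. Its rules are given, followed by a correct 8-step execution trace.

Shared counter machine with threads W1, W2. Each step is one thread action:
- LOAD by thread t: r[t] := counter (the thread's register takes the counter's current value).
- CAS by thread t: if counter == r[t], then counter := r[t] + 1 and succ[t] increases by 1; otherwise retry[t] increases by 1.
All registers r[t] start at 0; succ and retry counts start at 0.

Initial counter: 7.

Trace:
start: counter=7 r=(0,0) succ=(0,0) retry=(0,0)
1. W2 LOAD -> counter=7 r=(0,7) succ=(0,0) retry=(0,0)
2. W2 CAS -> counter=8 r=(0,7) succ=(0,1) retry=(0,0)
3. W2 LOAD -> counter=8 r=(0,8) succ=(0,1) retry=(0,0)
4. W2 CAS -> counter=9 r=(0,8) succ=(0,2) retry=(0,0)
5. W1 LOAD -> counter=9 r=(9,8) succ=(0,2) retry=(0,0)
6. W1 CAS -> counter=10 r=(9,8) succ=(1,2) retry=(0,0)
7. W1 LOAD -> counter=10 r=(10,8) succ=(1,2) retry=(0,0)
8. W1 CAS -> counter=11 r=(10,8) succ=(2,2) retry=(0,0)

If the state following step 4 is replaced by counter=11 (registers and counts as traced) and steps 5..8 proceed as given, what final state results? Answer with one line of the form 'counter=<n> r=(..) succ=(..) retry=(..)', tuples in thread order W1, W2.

state after step 4 := counter=11 r=(0,8) succ=(0,2) retry=(0,0)
5. W1 LOAD -> counter=11 r=(11,8) succ=(0,2) retry=(0,0)
6. W1 CAS -> counter=12 r=(11,8) succ=(1,2) retry=(0,0)
7. W1 LOAD -> counter=12 r=(12,8) succ=(1,2) retry=(0,0)
8. W1 CAS -> counter=13 r=(12,8) succ=(2,2) retry=(0,0)

counter=13 r=(12,8) succ=(2,2) retry=(0,0)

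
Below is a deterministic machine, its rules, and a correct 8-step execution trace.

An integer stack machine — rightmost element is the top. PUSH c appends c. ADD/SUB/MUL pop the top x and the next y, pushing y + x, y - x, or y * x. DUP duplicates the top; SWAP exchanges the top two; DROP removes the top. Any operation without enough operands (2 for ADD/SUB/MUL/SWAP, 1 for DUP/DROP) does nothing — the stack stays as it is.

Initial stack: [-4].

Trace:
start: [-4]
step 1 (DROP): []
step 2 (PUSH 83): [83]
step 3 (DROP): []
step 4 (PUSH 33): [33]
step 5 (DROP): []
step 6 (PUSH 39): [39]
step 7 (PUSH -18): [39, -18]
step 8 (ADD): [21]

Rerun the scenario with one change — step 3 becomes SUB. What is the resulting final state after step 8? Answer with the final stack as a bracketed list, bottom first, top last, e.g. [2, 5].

[83, 21]

(re-executing from step 3 with the substitution; state before step 3: [83])
step 3 (SUB): [83]
step 4 (PUSH 33): [83, 33]
step 5 (DROP): [83]
step 6 (PUSH 39): [83, 39]
step 7 (PUSH -18): [83, 39, -18]
step 8 (ADD): [83, 21]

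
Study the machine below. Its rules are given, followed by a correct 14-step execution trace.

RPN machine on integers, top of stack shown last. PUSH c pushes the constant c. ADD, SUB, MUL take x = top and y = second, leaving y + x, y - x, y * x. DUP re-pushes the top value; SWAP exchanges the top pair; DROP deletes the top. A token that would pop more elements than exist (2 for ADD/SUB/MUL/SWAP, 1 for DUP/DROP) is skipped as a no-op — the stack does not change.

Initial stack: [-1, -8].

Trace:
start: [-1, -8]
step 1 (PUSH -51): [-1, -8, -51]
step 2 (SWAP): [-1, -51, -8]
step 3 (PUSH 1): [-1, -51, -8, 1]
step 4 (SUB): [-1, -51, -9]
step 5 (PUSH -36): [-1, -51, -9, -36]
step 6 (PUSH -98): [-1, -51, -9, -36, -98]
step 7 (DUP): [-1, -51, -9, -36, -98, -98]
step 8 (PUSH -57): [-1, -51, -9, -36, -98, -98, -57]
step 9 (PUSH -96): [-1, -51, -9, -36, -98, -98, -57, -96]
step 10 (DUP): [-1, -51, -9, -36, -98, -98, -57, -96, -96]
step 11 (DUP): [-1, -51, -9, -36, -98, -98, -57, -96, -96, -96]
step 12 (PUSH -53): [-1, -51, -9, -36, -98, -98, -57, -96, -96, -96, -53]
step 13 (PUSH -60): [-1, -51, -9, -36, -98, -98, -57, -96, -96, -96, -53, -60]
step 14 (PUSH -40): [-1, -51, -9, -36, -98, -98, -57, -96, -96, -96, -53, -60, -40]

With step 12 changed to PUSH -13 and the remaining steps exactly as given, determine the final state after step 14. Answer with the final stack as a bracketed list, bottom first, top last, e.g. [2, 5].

[-1, -51, -9, -36, -98, -98, -57, -96, -96, -96, -13, -60, -40]

(re-executing from step 12 with the substitution; state before step 12: [-1, -51, -9, -36, -98, -98, -57, -96, -96, -96])
step 12 (PUSH -13): [-1, -51, -9, -36, -98, -98, -57, -96, -96, -96, -13]
step 13 (PUSH -60): [-1, -51, -9, -36, -98, -98, -57, -96, -96, -96, -13, -60]
step 14 (PUSH -40): [-1, -51, -9, -36, -98, -98, -57, -96, -96, -96, -13, -60, -40]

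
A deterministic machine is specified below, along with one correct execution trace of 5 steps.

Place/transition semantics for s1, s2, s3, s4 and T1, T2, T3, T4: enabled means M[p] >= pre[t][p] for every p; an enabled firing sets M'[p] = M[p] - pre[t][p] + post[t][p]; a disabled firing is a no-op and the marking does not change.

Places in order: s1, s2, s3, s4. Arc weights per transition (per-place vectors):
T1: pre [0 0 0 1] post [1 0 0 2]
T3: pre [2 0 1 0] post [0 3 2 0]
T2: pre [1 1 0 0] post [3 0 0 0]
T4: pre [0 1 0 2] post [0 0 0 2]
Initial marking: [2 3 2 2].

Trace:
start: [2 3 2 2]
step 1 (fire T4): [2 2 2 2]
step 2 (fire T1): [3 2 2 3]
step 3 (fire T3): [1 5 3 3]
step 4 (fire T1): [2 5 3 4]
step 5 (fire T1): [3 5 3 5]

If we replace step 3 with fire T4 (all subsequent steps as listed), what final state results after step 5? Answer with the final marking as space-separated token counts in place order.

5 1 2 5

(re-executing from step 3 with the substitution; state before step 3: [3 2 2 3])
step 3 (fire T4): [3 1 2 3]
step 4 (fire T1): [4 1 2 4]
step 5 (fire T1): [5 1 2 5]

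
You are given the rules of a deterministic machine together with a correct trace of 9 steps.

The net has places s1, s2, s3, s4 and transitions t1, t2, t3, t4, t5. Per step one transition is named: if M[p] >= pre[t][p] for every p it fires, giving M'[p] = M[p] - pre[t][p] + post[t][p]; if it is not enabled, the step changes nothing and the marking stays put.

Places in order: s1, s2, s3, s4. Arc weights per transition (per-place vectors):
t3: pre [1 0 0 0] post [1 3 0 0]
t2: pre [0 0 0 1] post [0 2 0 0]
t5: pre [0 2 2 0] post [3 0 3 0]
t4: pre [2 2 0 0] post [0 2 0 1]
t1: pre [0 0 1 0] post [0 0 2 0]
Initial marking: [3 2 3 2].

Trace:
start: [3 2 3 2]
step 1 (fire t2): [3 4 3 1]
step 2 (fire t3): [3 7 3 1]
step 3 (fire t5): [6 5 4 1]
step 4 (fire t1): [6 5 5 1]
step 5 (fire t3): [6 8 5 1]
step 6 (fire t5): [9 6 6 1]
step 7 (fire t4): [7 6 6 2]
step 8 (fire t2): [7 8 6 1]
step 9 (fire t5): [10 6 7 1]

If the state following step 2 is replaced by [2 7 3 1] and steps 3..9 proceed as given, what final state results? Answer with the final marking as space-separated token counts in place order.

state after step 2 := [2 7 3 1]
step 3 (fire t5): [5 5 4 1]
step 4 (fire t1): [5 5 5 1]
step 5 (fire t3): [5 8 5 1]
step 6 (fire t5): [8 6 6 1]
step 7 (fire t4): [6 6 6 2]
step 8 (fire t2): [6 8 6 1]
step 9 (fire t5): [9 6 7 1]

9 6 7 1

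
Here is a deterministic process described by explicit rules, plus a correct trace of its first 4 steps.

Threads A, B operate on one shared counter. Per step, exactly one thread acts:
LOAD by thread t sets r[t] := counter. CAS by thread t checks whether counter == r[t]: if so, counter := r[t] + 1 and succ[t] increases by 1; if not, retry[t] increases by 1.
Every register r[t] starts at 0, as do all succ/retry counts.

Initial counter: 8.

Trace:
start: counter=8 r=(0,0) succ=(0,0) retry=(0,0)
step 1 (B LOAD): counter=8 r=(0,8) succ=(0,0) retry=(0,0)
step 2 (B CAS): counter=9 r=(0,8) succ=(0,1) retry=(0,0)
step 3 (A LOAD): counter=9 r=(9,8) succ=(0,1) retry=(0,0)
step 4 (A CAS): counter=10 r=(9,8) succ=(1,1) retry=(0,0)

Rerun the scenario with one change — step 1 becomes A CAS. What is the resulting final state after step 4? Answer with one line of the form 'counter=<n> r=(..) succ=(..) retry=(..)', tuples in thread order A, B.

counter=9 r=(8,0) succ=(1,0) retry=(1,1)

(re-executing from step 1 with the substitution; state before step 1: counter=8 r=(0,0) succ=(0,0) retry=(0,0))
step 1 (A CAS): counter=8 r=(0,0) succ=(0,0) retry=(1,0)
step 2 (B CAS): counter=8 r=(0,0) succ=(0,0) retry=(1,1)
step 3 (A LOAD): counter=8 r=(8,0) succ=(0,0) retry=(1,1)
step 4 (A CAS): counter=9 r=(8,0) succ=(1,0) retry=(1,1)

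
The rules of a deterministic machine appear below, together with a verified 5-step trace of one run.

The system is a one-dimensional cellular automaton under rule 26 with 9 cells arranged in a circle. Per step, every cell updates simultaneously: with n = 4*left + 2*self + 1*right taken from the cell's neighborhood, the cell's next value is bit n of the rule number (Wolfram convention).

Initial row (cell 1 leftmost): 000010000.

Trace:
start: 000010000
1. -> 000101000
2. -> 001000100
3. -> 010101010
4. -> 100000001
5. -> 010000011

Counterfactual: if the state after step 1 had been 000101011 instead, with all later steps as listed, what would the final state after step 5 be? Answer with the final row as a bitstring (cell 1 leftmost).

state after step 1 := 000101011
2. -> 101000010
3. -> 000100100
4. -> 001011010
5. -> 010010001

010010001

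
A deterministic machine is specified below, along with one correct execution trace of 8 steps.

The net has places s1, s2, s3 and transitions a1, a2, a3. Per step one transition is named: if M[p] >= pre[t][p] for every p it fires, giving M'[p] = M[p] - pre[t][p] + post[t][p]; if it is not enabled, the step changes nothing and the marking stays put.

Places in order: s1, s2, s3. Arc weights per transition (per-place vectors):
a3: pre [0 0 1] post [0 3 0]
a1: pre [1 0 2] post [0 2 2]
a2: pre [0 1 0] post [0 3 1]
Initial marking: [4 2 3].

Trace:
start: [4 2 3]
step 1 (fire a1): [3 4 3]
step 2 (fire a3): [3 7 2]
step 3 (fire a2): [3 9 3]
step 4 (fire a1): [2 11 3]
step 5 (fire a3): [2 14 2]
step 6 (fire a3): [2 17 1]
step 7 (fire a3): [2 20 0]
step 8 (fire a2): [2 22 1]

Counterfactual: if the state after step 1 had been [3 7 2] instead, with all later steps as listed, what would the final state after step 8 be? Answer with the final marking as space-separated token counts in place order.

2 22 1

state after step 1 := [3 7 2]
step 2 (fire a3): [3 10 1]
step 3 (fire a2): [3 12 2]
step 4 (fire a1): [2 14 2]
step 5 (fire a3): [2 17 1]
step 6 (fire a3): [2 20 0]
step 7 (fire a3): [2 20 0]
step 8 (fire a2): [2 22 1]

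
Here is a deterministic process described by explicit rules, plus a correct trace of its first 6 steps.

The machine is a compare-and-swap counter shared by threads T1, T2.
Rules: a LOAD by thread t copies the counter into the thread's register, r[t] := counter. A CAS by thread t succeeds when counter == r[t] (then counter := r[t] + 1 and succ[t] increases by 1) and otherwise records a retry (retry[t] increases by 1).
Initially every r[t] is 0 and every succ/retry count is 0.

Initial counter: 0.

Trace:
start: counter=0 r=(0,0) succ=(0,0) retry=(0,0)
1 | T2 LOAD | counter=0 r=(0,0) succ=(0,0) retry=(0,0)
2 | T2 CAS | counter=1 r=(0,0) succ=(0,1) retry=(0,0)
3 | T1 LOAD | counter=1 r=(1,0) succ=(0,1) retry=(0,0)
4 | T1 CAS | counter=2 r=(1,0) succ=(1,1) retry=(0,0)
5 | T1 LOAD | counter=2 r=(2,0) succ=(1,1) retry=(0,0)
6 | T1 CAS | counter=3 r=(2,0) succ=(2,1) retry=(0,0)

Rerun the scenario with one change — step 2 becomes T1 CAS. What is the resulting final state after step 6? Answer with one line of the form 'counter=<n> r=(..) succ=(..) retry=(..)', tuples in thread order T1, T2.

(re-executing from step 2 with the substitution; state before step 2: counter=0 r=(0,0) succ=(0,0) retry=(0,0))
2 | T1 CAS | counter=1 r=(0,0) succ=(1,0) retry=(0,0)
3 | T1 LOAD | counter=1 r=(1,0) succ=(1,0) retry=(0,0)
4 | T1 CAS | counter=2 r=(1,0) succ=(2,0) retry=(0,0)
5 | T1 LOAD | counter=2 r=(2,0) succ=(2,0) retry=(0,0)
6 | T1 CAS | counter=3 r=(2,0) succ=(3,0) retry=(0,0)

counter=3 r=(2,0) succ=(3,0) retry=(0,0)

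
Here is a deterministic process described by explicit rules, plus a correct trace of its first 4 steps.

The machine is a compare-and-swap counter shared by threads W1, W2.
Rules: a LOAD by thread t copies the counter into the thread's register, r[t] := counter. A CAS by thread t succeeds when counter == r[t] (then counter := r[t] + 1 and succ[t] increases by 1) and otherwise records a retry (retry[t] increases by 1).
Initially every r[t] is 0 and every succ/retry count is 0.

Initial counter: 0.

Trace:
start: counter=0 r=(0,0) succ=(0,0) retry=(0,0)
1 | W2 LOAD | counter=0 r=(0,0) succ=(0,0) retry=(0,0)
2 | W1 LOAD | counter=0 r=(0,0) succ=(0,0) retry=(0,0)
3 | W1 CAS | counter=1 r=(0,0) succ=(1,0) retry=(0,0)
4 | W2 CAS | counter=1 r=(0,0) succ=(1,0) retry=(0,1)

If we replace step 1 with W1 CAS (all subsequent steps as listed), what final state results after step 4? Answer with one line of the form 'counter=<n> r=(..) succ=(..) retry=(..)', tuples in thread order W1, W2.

(re-executing from step 1 with the substitution; state before step 1: counter=0 r=(0,0) succ=(0,0) retry=(0,0))
1 | W1 CAS | counter=1 r=(0,0) succ=(1,0) retry=(0,0)
2 | W1 LOAD | counter=1 r=(1,0) succ=(1,0) retry=(0,0)
3 | W1 CAS | counter=2 r=(1,0) succ=(2,0) retry=(0,0)
4 | W2 CAS | counter=2 r=(1,0) succ=(2,0) retry=(0,1)

counter=2 r=(1,0) succ=(2,0) retry=(0,1)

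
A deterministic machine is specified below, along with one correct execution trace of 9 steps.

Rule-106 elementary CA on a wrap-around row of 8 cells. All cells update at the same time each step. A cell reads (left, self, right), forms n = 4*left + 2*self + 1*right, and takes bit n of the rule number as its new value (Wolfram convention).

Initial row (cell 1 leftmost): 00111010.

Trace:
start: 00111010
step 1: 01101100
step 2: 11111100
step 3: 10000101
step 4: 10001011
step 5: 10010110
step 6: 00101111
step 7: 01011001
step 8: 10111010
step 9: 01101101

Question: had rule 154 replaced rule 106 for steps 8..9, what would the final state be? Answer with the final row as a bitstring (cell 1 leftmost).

00100101

(re-executing steps 8..9 under rule 154; state before step 8: 01011001)
step 8: 00010110
step 9: 00100101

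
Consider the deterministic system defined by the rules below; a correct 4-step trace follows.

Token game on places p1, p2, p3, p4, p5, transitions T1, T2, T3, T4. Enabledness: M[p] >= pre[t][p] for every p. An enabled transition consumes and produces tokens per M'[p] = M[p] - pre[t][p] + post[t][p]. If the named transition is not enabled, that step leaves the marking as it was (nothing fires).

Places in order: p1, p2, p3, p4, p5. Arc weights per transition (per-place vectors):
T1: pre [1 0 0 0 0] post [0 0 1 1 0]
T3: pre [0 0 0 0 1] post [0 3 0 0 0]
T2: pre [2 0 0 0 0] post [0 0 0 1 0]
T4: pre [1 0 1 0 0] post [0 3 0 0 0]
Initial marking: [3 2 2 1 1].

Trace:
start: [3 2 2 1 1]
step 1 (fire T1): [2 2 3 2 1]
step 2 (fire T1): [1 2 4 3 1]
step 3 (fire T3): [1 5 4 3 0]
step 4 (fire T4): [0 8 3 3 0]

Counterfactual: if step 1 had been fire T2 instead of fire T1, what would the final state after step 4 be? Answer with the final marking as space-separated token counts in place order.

(re-executing from step 1 with the substitution; state before step 1: [3 2 2 1 1])
step 1 (fire T2): [1 2 2 2 1]
step 2 (fire T1): [0 2 3 3 1]
step 3 (fire T3): [0 5 3 3 0]
step 4 (fire T4): [0 5 3 3 0]

0 5 3 3 0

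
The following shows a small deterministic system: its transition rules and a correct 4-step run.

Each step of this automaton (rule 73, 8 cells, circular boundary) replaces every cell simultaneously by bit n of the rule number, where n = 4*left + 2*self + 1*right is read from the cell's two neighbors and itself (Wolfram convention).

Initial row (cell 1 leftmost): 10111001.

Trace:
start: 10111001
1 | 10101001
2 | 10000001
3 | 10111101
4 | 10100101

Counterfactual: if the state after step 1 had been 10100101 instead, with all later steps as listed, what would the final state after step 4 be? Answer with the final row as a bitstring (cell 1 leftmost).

state after step 1 := 10100101
2 | 10000001
3 | 10111101
4 | 10100101

10100101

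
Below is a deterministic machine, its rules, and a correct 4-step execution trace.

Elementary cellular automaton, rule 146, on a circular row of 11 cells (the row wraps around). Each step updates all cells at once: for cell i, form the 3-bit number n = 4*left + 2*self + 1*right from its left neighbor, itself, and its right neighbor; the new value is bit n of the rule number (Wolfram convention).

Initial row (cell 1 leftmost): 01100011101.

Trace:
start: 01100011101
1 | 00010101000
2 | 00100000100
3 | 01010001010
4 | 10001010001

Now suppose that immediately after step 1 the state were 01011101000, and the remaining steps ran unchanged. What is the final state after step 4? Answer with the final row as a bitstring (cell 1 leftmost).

00000000000

state after step 1 := 01011101000
2 | 10001000100
3 | 01010101011
4 | 00000000000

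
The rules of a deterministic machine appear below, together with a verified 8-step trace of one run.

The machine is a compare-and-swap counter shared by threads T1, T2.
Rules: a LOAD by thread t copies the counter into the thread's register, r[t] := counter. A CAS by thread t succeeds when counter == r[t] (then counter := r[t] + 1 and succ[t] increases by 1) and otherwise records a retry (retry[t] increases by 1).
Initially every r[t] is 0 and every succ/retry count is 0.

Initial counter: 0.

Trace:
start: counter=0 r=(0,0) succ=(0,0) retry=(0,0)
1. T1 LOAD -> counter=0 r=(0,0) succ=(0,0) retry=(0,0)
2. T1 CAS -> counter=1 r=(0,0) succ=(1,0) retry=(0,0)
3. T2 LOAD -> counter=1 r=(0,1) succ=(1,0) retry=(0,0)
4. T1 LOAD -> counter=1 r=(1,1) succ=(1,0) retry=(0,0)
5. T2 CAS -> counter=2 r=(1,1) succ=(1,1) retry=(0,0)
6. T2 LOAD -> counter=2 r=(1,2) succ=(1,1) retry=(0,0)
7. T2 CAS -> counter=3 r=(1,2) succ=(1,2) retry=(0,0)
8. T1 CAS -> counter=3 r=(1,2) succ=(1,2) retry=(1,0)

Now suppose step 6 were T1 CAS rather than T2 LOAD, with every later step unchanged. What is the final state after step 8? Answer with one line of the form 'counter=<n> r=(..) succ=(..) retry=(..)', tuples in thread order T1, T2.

counter=2 r=(1,1) succ=(1,1) retry=(2,1)

(re-executing from step 6 with the substitution; state before step 6: counter=2 r=(1,1) succ=(1,1) retry=(0,0))
6. T1 CAS -> counter=2 r=(1,1) succ=(1,1) retry=(1,0)
7. T2 CAS -> counter=2 r=(1,1) succ=(1,1) retry=(1,1)
8. T1 CAS -> counter=2 r=(1,1) succ=(1,1) retry=(2,1)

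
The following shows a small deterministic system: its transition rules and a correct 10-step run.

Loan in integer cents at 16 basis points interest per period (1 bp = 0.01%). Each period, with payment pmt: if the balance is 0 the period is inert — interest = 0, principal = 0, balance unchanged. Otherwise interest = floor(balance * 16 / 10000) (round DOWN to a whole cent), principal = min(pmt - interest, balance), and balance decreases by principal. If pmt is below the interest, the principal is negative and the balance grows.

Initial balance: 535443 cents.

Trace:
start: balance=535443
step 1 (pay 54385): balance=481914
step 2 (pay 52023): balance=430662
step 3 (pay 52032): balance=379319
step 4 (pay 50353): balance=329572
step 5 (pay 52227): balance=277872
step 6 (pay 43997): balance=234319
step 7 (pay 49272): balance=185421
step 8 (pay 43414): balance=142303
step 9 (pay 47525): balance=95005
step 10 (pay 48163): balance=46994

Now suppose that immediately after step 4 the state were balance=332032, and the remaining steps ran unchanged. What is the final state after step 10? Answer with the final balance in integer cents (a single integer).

state after step 4 := balance=332032
step 5 (pay 52227): balance=280336
step 6 (pay 43997): balance=236787
step 7 (pay 49272): balance=187893
step 8 (pay 43414): balance=144779
step 9 (pay 47525): balance=97485
step 10 (pay 48163): balance=49477

49477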